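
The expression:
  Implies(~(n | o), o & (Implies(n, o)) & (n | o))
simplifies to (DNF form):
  n | o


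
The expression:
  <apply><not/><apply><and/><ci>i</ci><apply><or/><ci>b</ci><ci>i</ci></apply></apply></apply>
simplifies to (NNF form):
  <apply><not/><ci>i</ci></apply>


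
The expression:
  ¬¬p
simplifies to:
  p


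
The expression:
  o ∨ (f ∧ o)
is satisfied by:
  {o: True}


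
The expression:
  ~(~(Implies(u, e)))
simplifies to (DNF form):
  e | ~u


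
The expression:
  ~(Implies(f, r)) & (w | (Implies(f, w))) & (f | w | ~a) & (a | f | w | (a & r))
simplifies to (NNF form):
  f & w & ~r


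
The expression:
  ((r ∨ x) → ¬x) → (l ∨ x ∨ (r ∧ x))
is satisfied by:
  {x: True, l: True}
  {x: True, l: False}
  {l: True, x: False}


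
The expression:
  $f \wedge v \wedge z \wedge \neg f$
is never true.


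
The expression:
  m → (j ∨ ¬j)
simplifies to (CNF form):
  True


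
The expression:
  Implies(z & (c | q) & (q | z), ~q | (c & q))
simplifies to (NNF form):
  c | ~q | ~z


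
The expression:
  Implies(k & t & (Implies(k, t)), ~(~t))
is always true.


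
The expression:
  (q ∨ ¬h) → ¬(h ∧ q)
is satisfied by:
  {h: False, q: False}
  {q: True, h: False}
  {h: True, q: False}


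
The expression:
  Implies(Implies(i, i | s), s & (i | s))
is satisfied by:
  {s: True}


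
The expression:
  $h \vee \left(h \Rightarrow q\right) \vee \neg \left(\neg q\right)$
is always true.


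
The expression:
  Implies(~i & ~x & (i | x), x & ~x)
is always true.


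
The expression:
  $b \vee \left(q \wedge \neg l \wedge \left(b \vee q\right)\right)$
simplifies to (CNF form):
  $\left(b \vee q\right) \wedge \left(b \vee \neg l\right)$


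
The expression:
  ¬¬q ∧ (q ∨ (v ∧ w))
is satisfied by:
  {q: True}


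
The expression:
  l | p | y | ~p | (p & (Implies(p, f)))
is always true.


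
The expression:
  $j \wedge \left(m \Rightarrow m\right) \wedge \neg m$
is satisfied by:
  {j: True, m: False}


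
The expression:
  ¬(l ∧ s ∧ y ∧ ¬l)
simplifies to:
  True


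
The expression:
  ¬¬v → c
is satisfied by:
  {c: True, v: False}
  {v: False, c: False}
  {v: True, c: True}


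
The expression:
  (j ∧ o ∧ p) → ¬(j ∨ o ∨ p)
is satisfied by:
  {p: False, o: False, j: False}
  {j: True, p: False, o: False}
  {o: True, p: False, j: False}
  {j: True, o: True, p: False}
  {p: True, j: False, o: False}
  {j: True, p: True, o: False}
  {o: True, p: True, j: False}


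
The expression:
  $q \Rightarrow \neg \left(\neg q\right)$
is always true.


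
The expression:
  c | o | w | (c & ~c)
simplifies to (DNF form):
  c | o | w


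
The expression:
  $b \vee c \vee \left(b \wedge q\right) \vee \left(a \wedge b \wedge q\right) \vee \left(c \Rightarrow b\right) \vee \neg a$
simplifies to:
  $\text{True}$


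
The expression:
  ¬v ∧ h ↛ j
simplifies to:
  h ∧ ¬j ∧ ¬v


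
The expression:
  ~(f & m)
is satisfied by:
  {m: False, f: False}
  {f: True, m: False}
  {m: True, f: False}


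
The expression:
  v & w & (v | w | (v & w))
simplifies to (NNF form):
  v & w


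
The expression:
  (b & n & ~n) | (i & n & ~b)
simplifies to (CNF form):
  i & n & ~b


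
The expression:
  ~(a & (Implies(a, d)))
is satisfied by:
  {d: False, a: False}
  {a: True, d: False}
  {d: True, a: False}


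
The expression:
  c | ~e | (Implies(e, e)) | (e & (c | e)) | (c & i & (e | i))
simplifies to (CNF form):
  True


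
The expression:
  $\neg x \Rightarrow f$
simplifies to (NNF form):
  $f \vee x$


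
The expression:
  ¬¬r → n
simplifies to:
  n ∨ ¬r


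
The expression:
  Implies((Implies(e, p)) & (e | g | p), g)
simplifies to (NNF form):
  g | ~p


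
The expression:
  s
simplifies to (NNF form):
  s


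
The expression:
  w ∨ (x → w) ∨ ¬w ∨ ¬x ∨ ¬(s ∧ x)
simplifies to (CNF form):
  True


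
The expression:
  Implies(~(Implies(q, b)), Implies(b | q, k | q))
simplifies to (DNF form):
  True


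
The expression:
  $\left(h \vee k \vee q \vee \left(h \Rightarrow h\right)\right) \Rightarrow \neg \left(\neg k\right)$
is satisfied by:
  {k: True}


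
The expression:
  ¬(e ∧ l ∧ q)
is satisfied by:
  {l: False, e: False, q: False}
  {q: True, l: False, e: False}
  {e: True, l: False, q: False}
  {q: True, e: True, l: False}
  {l: True, q: False, e: False}
  {q: True, l: True, e: False}
  {e: True, l: True, q: False}


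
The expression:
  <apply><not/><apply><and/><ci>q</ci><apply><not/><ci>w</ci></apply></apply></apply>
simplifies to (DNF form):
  <apply><or/><ci>w</ci><apply><not/><ci>q</ci></apply></apply>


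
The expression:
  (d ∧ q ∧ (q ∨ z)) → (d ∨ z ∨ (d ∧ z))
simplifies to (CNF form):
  True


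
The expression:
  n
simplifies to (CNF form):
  n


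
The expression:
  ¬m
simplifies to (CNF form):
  ¬m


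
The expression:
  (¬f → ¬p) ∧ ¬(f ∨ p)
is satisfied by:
  {p: False, f: False}


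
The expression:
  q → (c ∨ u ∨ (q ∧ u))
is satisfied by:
  {c: True, u: True, q: False}
  {c: True, u: False, q: False}
  {u: True, c: False, q: False}
  {c: False, u: False, q: False}
  {c: True, q: True, u: True}
  {c: True, q: True, u: False}
  {q: True, u: True, c: False}


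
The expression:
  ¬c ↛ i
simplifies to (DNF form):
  ¬c ∧ ¬i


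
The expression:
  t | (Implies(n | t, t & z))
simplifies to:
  t | ~n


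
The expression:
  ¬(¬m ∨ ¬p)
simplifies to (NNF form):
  m ∧ p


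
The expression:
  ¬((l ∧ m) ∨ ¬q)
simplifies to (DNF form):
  (q ∧ ¬l) ∨ (q ∧ ¬m)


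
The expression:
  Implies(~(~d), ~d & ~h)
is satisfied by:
  {d: False}


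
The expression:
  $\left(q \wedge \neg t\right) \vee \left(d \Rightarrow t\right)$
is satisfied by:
  {t: True, q: True, d: False}
  {t: True, q: False, d: False}
  {q: True, t: False, d: False}
  {t: False, q: False, d: False}
  {t: True, d: True, q: True}
  {t: True, d: True, q: False}
  {d: True, q: True, t: False}


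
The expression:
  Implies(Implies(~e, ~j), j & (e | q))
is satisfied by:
  {j: True}


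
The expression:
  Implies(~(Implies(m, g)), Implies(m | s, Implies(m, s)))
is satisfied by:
  {s: True, g: True, m: False}
  {s: True, m: False, g: False}
  {g: True, m: False, s: False}
  {g: False, m: False, s: False}
  {s: True, g: True, m: True}
  {s: True, m: True, g: False}
  {g: True, m: True, s: False}


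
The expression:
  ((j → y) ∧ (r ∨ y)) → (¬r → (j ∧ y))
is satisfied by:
  {r: True, j: True, y: False}
  {r: True, j: False, y: False}
  {j: True, r: False, y: False}
  {r: False, j: False, y: False}
  {r: True, y: True, j: True}
  {r: True, y: True, j: False}
  {y: True, j: True, r: False}


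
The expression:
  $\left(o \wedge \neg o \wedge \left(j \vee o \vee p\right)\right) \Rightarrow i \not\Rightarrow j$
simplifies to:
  $\text{True}$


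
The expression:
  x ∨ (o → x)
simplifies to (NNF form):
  x ∨ ¬o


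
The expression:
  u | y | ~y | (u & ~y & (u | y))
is always true.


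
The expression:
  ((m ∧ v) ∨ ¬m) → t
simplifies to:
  t ∨ (m ∧ ¬v)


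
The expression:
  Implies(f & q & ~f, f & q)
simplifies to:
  True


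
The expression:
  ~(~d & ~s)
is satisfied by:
  {d: True, s: True}
  {d: True, s: False}
  {s: True, d: False}


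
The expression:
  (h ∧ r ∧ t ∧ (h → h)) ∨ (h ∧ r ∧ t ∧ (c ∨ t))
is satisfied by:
  {t: True, h: True, r: True}


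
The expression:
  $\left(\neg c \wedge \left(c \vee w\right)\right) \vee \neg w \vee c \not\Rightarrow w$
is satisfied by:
  {w: False, c: False}
  {c: True, w: False}
  {w: True, c: False}


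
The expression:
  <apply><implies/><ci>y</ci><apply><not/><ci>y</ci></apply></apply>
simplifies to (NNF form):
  <apply><not/><ci>y</ci></apply>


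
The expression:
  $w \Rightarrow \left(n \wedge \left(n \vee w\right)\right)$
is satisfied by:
  {n: True, w: False}
  {w: False, n: False}
  {w: True, n: True}


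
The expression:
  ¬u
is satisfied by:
  {u: False}


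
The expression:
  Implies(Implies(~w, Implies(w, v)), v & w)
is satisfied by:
  {w: True, v: True}


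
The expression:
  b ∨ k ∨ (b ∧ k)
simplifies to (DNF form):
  b ∨ k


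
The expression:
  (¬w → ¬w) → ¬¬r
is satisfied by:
  {r: True}


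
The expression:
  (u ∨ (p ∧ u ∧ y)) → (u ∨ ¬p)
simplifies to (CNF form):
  True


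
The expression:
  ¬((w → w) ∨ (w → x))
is never true.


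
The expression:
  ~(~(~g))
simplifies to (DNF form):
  ~g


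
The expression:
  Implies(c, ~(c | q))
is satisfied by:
  {c: False}


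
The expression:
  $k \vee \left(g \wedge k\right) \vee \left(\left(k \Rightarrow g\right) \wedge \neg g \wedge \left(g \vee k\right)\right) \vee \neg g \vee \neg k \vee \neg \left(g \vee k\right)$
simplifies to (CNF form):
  $\text{True}$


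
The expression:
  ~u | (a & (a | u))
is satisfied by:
  {a: True, u: False}
  {u: False, a: False}
  {u: True, a: True}


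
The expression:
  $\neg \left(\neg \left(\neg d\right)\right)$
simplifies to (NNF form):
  $\neg d$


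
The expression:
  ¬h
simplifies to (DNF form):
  ¬h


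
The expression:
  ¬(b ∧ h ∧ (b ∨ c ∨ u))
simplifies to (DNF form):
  ¬b ∨ ¬h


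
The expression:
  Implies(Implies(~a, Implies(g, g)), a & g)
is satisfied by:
  {a: True, g: True}


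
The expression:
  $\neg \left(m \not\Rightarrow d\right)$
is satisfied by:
  {d: True, m: False}
  {m: False, d: False}
  {m: True, d: True}


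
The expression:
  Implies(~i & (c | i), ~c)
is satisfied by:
  {i: True, c: False}
  {c: False, i: False}
  {c: True, i: True}


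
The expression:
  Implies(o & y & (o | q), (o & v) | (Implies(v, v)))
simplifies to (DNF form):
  True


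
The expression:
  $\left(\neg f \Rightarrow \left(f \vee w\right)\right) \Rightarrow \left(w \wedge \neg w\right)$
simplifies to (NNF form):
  $\neg f \wedge \neg w$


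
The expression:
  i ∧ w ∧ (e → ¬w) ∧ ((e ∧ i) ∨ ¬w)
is never true.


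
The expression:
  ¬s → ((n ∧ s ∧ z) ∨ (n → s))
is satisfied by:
  {s: True, n: False}
  {n: False, s: False}
  {n: True, s: True}


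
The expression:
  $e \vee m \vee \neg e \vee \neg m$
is always true.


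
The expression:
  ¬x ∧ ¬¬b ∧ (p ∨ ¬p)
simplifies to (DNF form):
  b ∧ ¬x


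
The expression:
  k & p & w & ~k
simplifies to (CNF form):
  False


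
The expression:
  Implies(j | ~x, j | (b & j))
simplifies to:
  j | x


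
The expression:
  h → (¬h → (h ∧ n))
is always true.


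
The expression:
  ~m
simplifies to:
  ~m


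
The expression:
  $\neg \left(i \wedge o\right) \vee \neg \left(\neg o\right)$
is always true.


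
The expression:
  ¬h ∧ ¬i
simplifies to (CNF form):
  ¬h ∧ ¬i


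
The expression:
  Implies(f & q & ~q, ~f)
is always true.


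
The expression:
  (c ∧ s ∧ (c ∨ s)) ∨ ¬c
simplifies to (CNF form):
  s ∨ ¬c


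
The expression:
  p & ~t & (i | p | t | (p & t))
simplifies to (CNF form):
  p & ~t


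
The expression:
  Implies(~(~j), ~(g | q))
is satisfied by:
  {g: False, j: False, q: False}
  {q: True, g: False, j: False}
  {g: True, q: False, j: False}
  {q: True, g: True, j: False}
  {j: True, q: False, g: False}


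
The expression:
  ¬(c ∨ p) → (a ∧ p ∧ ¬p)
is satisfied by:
  {c: True, p: True}
  {c: True, p: False}
  {p: True, c: False}


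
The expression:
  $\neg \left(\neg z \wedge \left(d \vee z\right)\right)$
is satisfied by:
  {z: True, d: False}
  {d: False, z: False}
  {d: True, z: True}


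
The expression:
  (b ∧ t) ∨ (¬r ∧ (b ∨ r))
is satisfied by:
  {t: True, b: True, r: False}
  {b: True, r: False, t: False}
  {r: True, t: True, b: True}


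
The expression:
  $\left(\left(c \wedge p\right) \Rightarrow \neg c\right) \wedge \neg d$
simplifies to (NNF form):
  $\neg d \wedge \left(\neg c \vee \neg p\right)$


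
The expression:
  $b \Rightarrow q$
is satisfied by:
  {q: True, b: False}
  {b: False, q: False}
  {b: True, q: True}


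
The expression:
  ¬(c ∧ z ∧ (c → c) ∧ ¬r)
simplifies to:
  r ∨ ¬c ∨ ¬z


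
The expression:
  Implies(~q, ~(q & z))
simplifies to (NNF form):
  True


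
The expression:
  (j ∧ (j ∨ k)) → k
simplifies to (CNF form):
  k ∨ ¬j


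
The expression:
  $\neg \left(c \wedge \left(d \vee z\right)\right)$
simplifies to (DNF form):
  $\left(\neg d \wedge \neg z\right) \vee \neg c$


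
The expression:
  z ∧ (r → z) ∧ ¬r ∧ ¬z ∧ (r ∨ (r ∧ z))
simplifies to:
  False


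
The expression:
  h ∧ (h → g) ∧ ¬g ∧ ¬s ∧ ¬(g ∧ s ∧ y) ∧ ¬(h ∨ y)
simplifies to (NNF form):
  False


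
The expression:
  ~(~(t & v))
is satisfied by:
  {t: True, v: True}


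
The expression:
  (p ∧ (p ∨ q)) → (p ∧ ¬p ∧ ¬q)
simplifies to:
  ¬p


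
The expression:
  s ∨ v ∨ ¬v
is always true.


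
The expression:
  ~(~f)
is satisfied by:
  {f: True}


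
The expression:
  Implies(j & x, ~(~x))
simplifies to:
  True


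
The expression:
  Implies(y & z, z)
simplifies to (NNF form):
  True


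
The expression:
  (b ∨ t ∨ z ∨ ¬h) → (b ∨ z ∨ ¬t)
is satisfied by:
  {b: True, z: True, t: False}
  {b: True, t: False, z: False}
  {z: True, t: False, b: False}
  {z: False, t: False, b: False}
  {b: True, z: True, t: True}
  {b: True, t: True, z: False}
  {z: True, t: True, b: False}


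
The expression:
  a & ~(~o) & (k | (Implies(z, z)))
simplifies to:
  a & o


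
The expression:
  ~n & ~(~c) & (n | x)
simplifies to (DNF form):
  c & x & ~n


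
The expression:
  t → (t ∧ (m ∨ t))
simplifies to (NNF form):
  True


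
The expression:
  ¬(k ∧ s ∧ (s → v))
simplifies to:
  ¬k ∨ ¬s ∨ ¬v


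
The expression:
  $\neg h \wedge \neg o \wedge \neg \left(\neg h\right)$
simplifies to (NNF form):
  $\text{False}$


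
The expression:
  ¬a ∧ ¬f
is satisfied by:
  {f: False, a: False}


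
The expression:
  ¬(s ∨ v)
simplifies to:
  ¬s ∧ ¬v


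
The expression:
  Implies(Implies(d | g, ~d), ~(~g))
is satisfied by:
  {d: True, g: True}
  {d: True, g: False}
  {g: True, d: False}


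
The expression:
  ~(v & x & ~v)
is always true.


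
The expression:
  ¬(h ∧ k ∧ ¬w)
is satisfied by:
  {w: True, h: False, k: False}
  {h: False, k: False, w: False}
  {w: True, k: True, h: False}
  {k: True, h: False, w: False}
  {w: True, h: True, k: False}
  {h: True, w: False, k: False}
  {w: True, k: True, h: True}


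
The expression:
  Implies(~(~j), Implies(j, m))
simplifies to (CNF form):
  m | ~j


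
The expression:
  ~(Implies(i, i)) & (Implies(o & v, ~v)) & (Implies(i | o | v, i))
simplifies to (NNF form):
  False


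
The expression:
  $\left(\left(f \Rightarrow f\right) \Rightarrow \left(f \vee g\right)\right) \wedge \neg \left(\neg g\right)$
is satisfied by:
  {g: True}


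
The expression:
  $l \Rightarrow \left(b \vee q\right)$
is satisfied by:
  {b: True, q: True, l: False}
  {b: True, l: False, q: False}
  {q: True, l: False, b: False}
  {q: False, l: False, b: False}
  {b: True, q: True, l: True}
  {b: True, l: True, q: False}
  {q: True, l: True, b: False}


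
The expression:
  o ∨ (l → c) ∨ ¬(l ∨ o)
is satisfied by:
  {o: True, c: True, l: False}
  {o: True, l: False, c: False}
  {c: True, l: False, o: False}
  {c: False, l: False, o: False}
  {o: True, c: True, l: True}
  {o: True, l: True, c: False}
  {c: True, l: True, o: False}


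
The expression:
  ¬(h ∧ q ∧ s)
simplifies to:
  ¬h ∨ ¬q ∨ ¬s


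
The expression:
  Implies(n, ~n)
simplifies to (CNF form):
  ~n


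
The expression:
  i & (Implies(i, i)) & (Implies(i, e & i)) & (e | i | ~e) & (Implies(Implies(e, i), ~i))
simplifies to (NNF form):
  False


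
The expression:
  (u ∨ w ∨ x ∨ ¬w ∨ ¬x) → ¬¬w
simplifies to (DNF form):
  w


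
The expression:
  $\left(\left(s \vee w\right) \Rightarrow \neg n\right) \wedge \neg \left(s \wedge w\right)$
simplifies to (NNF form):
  $\left(\neg n \wedge \neg s\right) \vee \left(\neg n \wedge \neg w\right) \vee \left(\neg s \wedge \neg w\right)$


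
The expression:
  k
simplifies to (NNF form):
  k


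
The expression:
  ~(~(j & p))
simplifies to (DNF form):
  j & p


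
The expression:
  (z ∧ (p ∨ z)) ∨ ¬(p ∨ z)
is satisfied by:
  {z: True, p: False}
  {p: False, z: False}
  {p: True, z: True}


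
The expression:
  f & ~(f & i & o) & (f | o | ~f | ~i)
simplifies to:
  f & (~i | ~o)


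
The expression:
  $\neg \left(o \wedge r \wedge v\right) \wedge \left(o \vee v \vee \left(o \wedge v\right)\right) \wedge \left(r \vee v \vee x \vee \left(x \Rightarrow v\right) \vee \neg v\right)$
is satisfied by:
  {v: True, r: False, o: False}
  {o: True, v: True, r: False}
  {v: True, r: True, o: False}
  {o: True, r: False, v: False}
  {o: True, r: True, v: False}


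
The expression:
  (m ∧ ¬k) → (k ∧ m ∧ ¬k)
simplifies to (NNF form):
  k ∨ ¬m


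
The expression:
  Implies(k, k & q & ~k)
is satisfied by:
  {k: False}


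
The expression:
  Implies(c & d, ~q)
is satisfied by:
  {c: False, q: False, d: False}
  {d: True, c: False, q: False}
  {q: True, c: False, d: False}
  {d: True, q: True, c: False}
  {c: True, d: False, q: False}
  {d: True, c: True, q: False}
  {q: True, c: True, d: False}


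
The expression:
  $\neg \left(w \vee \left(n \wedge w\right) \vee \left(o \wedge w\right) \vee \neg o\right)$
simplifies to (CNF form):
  $o \wedge \neg w$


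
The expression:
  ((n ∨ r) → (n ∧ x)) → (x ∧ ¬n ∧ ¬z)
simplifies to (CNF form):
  (n ∨ ¬n) ∧ (¬n ∨ ¬x) ∧ (n ∨ r ∨ x) ∧ (n ∨ r ∨ ¬n) ∧ (n ∨ r ∨ ¬z) ∧ (n ∨ x ∨ ¬n) ∧ (n ∨ ¬n ∨ ¬z) ∧ (r ∨ x ∨ ¬x) ∧ (r ∨ ¬n ∨ ¬x) ∧ (r ∨ ¬x ∨ ¬z) ∧ (x ∨ ¬n ∨ ¬x) ∧ (¬n ∨ ¬x ∨ ¬z)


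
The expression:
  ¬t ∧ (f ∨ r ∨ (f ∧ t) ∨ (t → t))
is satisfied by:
  {t: False}


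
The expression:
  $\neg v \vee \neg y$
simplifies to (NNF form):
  $\neg v \vee \neg y$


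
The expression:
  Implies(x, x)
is always true.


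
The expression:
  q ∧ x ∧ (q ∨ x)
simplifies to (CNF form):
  q ∧ x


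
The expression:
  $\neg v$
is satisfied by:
  {v: False}


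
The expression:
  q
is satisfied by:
  {q: True}


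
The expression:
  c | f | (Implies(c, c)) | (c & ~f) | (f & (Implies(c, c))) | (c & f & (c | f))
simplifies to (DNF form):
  True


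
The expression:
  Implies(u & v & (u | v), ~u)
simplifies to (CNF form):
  ~u | ~v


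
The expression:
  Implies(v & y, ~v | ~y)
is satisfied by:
  {v: False, y: False}
  {y: True, v: False}
  {v: True, y: False}


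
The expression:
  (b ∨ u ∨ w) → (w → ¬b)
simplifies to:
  ¬b ∨ ¬w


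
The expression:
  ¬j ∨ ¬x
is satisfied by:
  {x: False, j: False}
  {j: True, x: False}
  {x: True, j: False}


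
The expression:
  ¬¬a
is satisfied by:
  {a: True}


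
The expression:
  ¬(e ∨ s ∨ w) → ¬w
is always true.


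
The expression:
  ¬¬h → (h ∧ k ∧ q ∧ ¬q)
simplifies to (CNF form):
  ¬h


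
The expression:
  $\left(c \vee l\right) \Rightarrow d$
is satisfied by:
  {d: True, l: False, c: False}
  {d: True, c: True, l: False}
  {d: True, l: True, c: False}
  {d: True, c: True, l: True}
  {c: False, l: False, d: False}


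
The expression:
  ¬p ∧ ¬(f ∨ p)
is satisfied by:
  {p: False, f: False}


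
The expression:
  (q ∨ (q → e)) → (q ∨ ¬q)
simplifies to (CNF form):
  True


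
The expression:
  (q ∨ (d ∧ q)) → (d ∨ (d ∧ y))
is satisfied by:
  {d: True, q: False}
  {q: False, d: False}
  {q: True, d: True}


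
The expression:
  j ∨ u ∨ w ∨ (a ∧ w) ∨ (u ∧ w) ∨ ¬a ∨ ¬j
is always true.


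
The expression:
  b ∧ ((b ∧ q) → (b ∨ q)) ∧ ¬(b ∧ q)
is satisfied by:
  {b: True, q: False}


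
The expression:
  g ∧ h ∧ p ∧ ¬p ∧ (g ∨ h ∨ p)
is never true.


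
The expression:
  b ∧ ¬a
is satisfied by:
  {b: True, a: False}


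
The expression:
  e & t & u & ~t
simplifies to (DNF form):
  False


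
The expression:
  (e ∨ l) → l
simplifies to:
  l ∨ ¬e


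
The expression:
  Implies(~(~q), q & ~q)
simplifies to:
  ~q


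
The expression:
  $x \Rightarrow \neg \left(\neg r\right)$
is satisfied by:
  {r: True, x: False}
  {x: False, r: False}
  {x: True, r: True}


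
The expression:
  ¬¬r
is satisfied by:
  {r: True}


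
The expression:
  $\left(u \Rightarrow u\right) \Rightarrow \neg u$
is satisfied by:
  {u: False}


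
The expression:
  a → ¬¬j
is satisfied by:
  {j: True, a: False}
  {a: False, j: False}
  {a: True, j: True}


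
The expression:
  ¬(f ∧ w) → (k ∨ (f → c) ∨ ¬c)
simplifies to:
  True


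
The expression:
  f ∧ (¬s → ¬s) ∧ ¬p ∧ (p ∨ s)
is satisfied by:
  {f: True, s: True, p: False}


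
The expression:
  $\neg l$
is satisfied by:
  {l: False}


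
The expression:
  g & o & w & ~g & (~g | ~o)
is never true.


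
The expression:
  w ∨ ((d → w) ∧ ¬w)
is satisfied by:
  {w: True, d: False}
  {d: False, w: False}
  {d: True, w: True}


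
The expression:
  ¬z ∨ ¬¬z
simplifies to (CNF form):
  True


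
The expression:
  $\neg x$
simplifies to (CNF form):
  $\neg x$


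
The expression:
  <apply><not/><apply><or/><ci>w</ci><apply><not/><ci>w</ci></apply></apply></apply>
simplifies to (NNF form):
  <false/>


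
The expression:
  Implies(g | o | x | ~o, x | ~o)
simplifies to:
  x | ~o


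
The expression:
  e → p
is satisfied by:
  {p: True, e: False}
  {e: False, p: False}
  {e: True, p: True}


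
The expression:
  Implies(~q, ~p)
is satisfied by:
  {q: True, p: False}
  {p: False, q: False}
  {p: True, q: True}


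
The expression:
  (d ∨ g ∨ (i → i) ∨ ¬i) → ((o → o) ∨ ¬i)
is always true.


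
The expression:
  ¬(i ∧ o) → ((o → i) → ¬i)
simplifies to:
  o ∨ ¬i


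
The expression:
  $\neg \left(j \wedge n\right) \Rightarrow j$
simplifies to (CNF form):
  $j$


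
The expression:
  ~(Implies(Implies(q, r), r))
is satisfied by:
  {q: False, r: False}


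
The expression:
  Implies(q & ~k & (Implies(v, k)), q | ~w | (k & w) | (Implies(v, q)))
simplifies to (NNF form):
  True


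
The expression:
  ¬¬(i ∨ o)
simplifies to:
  i ∨ o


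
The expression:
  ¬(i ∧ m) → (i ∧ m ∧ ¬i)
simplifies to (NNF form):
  i ∧ m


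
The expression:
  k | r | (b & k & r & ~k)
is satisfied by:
  {r: True, k: True}
  {r: True, k: False}
  {k: True, r: False}


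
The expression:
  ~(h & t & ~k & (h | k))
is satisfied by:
  {k: True, h: False, t: False}
  {h: False, t: False, k: False}
  {k: True, t: True, h: False}
  {t: True, h: False, k: False}
  {k: True, h: True, t: False}
  {h: True, k: False, t: False}
  {k: True, t: True, h: True}


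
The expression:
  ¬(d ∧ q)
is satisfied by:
  {q: False, d: False}
  {d: True, q: False}
  {q: True, d: False}


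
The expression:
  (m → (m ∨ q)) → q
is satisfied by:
  {q: True}


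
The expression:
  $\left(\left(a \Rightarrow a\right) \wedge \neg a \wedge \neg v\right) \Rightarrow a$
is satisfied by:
  {a: True, v: True}
  {a: True, v: False}
  {v: True, a: False}


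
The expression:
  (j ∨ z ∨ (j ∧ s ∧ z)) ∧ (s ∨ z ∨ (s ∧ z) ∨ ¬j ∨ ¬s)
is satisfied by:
  {z: True, j: True}
  {z: True, j: False}
  {j: True, z: False}


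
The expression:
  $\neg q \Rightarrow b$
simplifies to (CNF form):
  $b \vee q$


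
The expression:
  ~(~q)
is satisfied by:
  {q: True}


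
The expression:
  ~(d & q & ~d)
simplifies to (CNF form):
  True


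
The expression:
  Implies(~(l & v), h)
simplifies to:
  h | (l & v)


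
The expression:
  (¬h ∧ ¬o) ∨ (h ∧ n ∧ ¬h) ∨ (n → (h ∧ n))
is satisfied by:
  {h: True, o: False, n: False}
  {h: False, o: False, n: False}
  {n: True, h: True, o: False}
  {n: True, h: False, o: False}
  {o: True, h: True, n: False}
  {o: True, h: False, n: False}
  {o: True, n: True, h: True}


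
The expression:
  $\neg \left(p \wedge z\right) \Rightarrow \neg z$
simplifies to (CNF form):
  $p \vee \neg z$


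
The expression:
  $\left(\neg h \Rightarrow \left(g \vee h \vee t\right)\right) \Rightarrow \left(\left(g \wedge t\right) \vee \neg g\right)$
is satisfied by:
  {t: True, g: False}
  {g: False, t: False}
  {g: True, t: True}


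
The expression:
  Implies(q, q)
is always true.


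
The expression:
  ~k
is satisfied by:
  {k: False}


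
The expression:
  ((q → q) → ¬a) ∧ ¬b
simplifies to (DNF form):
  ¬a ∧ ¬b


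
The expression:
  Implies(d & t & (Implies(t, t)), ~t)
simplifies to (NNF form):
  ~d | ~t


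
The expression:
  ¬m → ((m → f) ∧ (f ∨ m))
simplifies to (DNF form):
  f ∨ m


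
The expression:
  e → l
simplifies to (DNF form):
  l ∨ ¬e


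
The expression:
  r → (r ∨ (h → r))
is always true.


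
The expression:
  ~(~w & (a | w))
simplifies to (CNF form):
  w | ~a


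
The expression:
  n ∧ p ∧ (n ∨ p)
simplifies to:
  n ∧ p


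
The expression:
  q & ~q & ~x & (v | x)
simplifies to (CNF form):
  False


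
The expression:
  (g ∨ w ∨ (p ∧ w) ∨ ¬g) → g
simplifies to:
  g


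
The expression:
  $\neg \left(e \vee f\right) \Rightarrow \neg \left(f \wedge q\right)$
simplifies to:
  $\text{True}$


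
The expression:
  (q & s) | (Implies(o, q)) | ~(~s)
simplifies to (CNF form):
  q | s | ~o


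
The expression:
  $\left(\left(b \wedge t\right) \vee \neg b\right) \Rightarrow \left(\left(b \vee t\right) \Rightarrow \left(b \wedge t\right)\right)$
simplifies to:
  $b \vee \neg t$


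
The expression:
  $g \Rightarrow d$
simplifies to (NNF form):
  $d \vee \neg g$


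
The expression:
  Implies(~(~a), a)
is always true.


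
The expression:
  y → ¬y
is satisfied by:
  {y: False}


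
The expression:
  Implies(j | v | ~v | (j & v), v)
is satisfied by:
  {v: True}


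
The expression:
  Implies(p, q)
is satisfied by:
  {q: True, p: False}
  {p: False, q: False}
  {p: True, q: True}


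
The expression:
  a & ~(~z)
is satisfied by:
  {a: True, z: True}


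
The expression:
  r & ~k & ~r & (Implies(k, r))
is never true.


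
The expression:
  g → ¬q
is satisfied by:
  {g: False, q: False}
  {q: True, g: False}
  {g: True, q: False}


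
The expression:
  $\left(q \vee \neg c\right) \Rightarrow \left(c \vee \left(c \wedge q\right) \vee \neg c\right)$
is always true.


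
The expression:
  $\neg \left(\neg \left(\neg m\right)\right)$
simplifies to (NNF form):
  $\neg m$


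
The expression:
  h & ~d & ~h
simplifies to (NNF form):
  False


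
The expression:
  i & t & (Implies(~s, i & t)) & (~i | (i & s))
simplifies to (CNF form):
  i & s & t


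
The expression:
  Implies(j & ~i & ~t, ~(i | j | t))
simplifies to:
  i | t | ~j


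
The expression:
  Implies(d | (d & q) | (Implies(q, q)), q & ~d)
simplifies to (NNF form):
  q & ~d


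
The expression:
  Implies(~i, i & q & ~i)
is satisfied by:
  {i: True}


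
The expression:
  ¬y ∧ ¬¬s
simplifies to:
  s ∧ ¬y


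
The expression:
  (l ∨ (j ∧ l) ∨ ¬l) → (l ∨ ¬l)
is always true.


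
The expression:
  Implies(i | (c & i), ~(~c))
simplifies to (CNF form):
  c | ~i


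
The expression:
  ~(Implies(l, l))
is never true.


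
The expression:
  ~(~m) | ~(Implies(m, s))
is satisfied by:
  {m: True}


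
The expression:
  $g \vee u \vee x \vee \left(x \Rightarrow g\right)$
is always true.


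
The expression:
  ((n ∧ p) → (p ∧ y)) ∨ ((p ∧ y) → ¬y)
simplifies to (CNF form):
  True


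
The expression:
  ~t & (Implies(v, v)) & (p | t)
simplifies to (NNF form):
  p & ~t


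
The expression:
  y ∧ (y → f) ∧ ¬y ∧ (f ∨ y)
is never true.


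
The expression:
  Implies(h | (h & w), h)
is always true.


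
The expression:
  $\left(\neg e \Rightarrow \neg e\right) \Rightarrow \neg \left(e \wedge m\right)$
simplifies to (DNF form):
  $\neg e \vee \neg m$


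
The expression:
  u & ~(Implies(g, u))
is never true.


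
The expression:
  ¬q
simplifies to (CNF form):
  ¬q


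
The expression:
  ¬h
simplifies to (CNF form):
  ¬h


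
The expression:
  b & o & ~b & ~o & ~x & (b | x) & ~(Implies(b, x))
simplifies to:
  False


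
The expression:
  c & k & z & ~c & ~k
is never true.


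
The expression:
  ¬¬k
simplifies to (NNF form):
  k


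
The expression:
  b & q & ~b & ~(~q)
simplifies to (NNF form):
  False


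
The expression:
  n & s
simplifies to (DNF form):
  n & s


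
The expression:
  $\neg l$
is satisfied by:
  {l: False}


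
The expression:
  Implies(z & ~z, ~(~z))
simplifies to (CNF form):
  True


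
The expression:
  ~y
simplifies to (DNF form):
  ~y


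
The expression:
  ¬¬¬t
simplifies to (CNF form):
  ¬t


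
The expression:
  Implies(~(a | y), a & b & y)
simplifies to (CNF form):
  a | y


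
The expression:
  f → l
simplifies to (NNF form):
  l ∨ ¬f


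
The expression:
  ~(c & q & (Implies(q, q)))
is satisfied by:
  {c: False, q: False}
  {q: True, c: False}
  {c: True, q: False}


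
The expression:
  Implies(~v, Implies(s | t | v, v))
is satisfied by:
  {v: True, s: False, t: False}
  {t: True, v: True, s: False}
  {v: True, s: True, t: False}
  {t: True, v: True, s: True}
  {t: False, s: False, v: False}


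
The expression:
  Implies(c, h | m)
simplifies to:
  h | m | ~c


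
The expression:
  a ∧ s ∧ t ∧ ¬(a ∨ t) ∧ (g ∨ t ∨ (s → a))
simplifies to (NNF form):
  False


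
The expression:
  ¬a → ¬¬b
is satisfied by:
  {a: True, b: True}
  {a: True, b: False}
  {b: True, a: False}


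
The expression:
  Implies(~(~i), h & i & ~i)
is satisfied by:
  {i: False}


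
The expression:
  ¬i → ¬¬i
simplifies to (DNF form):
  i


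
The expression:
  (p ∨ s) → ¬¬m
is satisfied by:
  {m: True, s: False, p: False}
  {m: True, p: True, s: False}
  {m: True, s: True, p: False}
  {m: True, p: True, s: True}
  {p: False, s: False, m: False}


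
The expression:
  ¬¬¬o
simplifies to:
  ¬o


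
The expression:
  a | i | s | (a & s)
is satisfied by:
  {i: True, a: True, s: True}
  {i: True, a: True, s: False}
  {i: True, s: True, a: False}
  {i: True, s: False, a: False}
  {a: True, s: True, i: False}
  {a: True, s: False, i: False}
  {s: True, a: False, i: False}


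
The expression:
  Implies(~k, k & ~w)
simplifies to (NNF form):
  k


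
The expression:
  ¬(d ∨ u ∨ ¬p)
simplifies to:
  p ∧ ¬d ∧ ¬u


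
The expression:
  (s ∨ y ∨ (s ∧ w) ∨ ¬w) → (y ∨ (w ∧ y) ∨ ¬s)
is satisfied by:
  {y: True, s: False}
  {s: False, y: False}
  {s: True, y: True}


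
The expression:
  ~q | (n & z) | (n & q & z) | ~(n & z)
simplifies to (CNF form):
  True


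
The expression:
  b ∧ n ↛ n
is never true.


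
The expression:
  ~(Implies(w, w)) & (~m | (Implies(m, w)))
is never true.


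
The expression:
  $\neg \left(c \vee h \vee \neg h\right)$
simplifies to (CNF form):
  $\text{False}$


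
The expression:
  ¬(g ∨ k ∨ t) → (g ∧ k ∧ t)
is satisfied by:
  {k: True, t: True, g: True}
  {k: True, t: True, g: False}
  {k: True, g: True, t: False}
  {k: True, g: False, t: False}
  {t: True, g: True, k: False}
  {t: True, g: False, k: False}
  {g: True, t: False, k: False}


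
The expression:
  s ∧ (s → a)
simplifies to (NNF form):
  a ∧ s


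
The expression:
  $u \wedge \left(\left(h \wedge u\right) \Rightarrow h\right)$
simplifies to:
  $u$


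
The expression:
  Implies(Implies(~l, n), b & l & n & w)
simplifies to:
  (b | ~n) & (l | ~n) & (n | ~l) & (w | ~n)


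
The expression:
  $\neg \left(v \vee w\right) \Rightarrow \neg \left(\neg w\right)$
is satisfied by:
  {v: True, w: True}
  {v: True, w: False}
  {w: True, v: False}


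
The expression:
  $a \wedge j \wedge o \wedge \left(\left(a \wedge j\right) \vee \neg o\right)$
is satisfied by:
  {a: True, j: True, o: True}


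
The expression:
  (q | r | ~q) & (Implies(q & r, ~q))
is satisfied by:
  {q: False, r: False}
  {r: True, q: False}
  {q: True, r: False}


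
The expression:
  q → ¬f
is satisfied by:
  {q: False, f: False}
  {f: True, q: False}
  {q: True, f: False}


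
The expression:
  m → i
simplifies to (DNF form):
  i ∨ ¬m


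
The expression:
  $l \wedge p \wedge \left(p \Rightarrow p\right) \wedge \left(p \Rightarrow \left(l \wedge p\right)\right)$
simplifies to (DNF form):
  $l \wedge p$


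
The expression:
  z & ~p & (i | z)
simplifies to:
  z & ~p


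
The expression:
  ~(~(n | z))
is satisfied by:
  {n: True, z: True}
  {n: True, z: False}
  {z: True, n: False}


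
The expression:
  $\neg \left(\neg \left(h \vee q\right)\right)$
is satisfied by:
  {q: True, h: True}
  {q: True, h: False}
  {h: True, q: False}


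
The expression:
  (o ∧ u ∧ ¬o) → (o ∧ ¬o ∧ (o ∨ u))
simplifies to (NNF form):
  True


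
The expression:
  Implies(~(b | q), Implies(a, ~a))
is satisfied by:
  {b: True, q: True, a: False}
  {b: True, q: False, a: False}
  {q: True, b: False, a: False}
  {b: False, q: False, a: False}
  {b: True, a: True, q: True}
  {b: True, a: True, q: False}
  {a: True, q: True, b: False}


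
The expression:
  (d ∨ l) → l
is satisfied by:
  {l: True, d: False}
  {d: False, l: False}
  {d: True, l: True}


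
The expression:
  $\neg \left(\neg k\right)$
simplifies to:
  $k$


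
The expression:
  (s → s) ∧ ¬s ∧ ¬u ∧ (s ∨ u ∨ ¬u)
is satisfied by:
  {u: False, s: False}


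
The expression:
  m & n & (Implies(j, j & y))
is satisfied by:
  {m: True, y: True, n: True, j: False}
  {m: True, n: True, y: False, j: False}
  {m: True, j: True, y: True, n: True}


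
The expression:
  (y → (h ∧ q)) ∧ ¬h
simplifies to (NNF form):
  ¬h ∧ ¬y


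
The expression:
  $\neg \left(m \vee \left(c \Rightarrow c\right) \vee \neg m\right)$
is never true.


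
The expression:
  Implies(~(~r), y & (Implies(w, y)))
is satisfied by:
  {y: True, r: False}
  {r: False, y: False}
  {r: True, y: True}


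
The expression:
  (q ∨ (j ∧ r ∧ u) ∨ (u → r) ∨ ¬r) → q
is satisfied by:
  {q: True}


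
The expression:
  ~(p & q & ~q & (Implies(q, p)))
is always true.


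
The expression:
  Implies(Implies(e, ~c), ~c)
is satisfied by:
  {e: True, c: False}
  {c: False, e: False}
  {c: True, e: True}


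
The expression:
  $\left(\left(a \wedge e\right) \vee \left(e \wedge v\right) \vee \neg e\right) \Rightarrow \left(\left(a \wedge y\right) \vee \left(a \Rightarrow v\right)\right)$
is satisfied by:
  {y: True, v: True, a: False}
  {y: True, v: False, a: False}
  {v: True, y: False, a: False}
  {y: False, v: False, a: False}
  {y: True, a: True, v: True}
  {y: True, a: True, v: False}
  {a: True, v: True, y: False}


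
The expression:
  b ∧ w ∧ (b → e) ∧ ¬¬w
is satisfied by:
  {e: True, w: True, b: True}


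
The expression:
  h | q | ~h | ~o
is always true.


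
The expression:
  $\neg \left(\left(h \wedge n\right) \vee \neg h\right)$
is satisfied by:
  {h: True, n: False}


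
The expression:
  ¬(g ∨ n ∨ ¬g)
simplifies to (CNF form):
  False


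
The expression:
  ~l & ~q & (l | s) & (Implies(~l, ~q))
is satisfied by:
  {s: True, q: False, l: False}


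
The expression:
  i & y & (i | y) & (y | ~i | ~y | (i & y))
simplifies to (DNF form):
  i & y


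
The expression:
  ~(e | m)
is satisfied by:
  {e: False, m: False}


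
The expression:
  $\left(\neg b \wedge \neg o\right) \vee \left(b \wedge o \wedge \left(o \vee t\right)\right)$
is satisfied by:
  {o: False, b: False}
  {b: True, o: True}


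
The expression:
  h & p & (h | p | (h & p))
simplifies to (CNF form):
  h & p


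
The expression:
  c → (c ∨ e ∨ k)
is always true.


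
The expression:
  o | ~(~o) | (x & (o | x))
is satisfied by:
  {x: True, o: True}
  {x: True, o: False}
  {o: True, x: False}


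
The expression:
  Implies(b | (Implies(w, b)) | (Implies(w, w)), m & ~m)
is never true.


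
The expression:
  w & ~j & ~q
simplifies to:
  w & ~j & ~q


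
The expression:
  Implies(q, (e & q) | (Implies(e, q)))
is always true.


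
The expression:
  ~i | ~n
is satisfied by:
  {n: False, i: False}
  {i: True, n: False}
  {n: True, i: False}


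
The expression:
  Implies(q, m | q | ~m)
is always true.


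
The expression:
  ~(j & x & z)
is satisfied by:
  {z: False, x: False, j: False}
  {j: True, z: False, x: False}
  {x: True, z: False, j: False}
  {j: True, x: True, z: False}
  {z: True, j: False, x: False}
  {j: True, z: True, x: False}
  {x: True, z: True, j: False}


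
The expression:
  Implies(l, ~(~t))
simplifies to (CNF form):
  t | ~l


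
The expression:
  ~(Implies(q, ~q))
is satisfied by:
  {q: True}


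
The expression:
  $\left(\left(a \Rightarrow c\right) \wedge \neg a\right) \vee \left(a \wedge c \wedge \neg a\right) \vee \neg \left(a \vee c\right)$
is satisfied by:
  {a: False}


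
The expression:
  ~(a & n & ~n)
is always true.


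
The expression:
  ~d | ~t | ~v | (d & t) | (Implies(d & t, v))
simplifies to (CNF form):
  True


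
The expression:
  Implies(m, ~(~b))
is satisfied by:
  {b: True, m: False}
  {m: False, b: False}
  {m: True, b: True}


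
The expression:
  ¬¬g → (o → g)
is always true.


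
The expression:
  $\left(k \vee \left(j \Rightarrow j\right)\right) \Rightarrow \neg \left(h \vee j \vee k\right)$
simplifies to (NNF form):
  $\neg h \wedge \neg j \wedge \neg k$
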